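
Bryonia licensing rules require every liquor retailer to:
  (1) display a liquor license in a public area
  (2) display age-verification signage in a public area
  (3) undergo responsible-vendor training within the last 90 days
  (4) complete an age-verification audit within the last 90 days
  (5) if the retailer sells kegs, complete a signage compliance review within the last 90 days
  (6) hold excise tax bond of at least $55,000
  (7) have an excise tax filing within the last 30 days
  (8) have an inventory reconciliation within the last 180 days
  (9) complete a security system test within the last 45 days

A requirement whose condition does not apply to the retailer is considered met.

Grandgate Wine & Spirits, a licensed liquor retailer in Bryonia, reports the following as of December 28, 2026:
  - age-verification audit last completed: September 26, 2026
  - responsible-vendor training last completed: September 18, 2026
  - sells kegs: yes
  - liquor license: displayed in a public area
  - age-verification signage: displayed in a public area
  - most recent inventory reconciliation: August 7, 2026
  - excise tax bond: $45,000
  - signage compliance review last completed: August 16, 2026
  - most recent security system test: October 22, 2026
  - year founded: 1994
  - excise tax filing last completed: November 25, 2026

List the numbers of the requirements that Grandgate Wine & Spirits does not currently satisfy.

3, 4, 5, 6, 7, 9

1. liquor license present → met
2. age-verification signage present → met
3. responsible-vendor training 101 days ago vs limit 90 → not met
4. age-verification audit 93 days ago vs limit 90 → not met
5. condition 'sells kegs' holds; signage compliance review 134 days ago vs limit 90 → not met
6. excise tax bond $45,000 < $55,000 → not met
7. excise tax filing 33 days ago vs limit 30 → not met
8. inventory reconciliation 143 days ago vs limit 180 → met
9. security system test 67 days ago vs limit 45 → not met
Not met: 3, 4, 5, 6, 7, 9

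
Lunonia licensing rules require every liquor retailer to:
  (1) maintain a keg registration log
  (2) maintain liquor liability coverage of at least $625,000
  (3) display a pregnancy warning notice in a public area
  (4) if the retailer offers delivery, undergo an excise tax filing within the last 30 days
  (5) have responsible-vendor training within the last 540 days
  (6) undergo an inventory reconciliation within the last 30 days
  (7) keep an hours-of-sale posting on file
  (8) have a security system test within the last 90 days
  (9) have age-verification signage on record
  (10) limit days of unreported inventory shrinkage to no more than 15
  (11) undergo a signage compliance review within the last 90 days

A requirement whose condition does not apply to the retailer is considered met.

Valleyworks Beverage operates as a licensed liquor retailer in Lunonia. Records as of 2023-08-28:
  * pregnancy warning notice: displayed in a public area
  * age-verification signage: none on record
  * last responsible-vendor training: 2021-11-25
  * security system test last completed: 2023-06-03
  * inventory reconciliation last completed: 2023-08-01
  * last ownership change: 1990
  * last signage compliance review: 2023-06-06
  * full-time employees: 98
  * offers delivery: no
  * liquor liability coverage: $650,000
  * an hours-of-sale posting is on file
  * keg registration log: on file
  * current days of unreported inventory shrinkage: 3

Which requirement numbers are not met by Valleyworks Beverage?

1. keg registration log present → met
2. liquor liability coverage $650,000 ≥ $625,000 → met
3. pregnancy warning notice present → met
4. condition 'offers delivery' does not hold → requirement n/a → met
5. responsible-vendor training 641 days ago vs limit 540 → not met
6. inventory reconciliation 27 days ago vs limit 30 → met
7. hours-of-sale posting present → met
8. security system test 86 days ago vs limit 90 → met
9. age-verification signage absent → not met
10. days of unreported inventory shrinkage 3 ≤ 15 → met
11. signage compliance review 83 days ago vs limit 90 → met
Not met: 5, 9

5, 9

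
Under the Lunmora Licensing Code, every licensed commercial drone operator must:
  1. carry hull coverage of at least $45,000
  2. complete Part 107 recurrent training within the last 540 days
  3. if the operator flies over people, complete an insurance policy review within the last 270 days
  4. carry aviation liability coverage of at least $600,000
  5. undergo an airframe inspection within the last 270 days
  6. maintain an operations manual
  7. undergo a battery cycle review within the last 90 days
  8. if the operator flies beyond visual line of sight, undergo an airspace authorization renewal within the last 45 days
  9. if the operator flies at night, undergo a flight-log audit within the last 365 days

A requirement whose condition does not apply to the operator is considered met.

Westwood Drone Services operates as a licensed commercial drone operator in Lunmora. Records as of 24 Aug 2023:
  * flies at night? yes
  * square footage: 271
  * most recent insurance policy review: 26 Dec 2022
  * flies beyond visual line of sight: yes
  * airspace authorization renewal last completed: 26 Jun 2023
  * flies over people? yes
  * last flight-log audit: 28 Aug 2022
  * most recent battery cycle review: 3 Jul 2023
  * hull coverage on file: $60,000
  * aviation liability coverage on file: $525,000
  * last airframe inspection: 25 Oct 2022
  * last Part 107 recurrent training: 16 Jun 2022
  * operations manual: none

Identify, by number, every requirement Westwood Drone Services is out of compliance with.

1. hull coverage $60,000 ≥ $45,000 → met
2. Part 107 recurrent training 434 days ago vs limit 540 → met
3. condition 'flies over people' holds; insurance policy review 241 days ago vs limit 270 → met
4. aviation liability coverage $525,000 < $600,000 → not met
5. airframe inspection 303 days ago vs limit 270 → not met
6. operations manual absent → not met
7. battery cycle review 52 days ago vs limit 90 → met
8. condition 'flies beyond visual line of sight' holds; airspace authorization renewal 59 days ago vs limit 45 → not met
9. condition 'flies at night' holds; flight-log audit 361 days ago vs limit 365 → met
Not met: 4, 5, 6, 8

4, 5, 6, 8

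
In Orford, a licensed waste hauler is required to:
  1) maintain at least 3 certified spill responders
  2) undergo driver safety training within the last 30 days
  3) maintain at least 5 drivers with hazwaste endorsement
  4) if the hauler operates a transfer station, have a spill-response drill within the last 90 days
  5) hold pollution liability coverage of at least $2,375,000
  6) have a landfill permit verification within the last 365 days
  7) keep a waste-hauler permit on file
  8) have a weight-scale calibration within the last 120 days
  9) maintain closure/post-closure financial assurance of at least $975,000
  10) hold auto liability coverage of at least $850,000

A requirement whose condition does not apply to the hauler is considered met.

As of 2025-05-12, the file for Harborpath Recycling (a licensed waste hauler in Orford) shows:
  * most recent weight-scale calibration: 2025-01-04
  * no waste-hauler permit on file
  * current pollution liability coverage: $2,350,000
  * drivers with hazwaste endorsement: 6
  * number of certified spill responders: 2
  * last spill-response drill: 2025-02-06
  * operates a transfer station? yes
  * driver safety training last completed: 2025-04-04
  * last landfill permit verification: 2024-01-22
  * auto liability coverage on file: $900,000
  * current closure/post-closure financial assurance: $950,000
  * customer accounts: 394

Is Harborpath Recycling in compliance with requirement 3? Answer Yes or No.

Yes

3. drivers with hazwaste endorsement 6 ≥ 5 → met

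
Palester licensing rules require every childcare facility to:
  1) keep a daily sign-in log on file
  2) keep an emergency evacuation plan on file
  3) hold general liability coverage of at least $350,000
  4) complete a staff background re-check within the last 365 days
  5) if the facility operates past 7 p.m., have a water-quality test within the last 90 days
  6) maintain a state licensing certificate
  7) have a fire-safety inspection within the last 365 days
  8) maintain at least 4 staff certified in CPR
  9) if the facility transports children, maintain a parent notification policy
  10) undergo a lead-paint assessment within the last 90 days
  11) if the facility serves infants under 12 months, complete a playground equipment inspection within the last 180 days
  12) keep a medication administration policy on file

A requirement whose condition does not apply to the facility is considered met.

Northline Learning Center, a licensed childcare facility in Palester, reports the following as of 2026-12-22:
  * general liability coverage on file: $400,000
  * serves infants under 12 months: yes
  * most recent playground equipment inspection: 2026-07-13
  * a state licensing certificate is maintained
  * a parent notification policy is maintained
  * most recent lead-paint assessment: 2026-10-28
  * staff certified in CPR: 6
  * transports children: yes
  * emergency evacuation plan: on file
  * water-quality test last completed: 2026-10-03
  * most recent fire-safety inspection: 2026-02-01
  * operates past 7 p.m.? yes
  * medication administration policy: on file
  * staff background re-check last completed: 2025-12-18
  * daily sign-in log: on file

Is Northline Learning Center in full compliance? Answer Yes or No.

No

1. daily sign-in log present → met
2. emergency evacuation plan present → met
3. general liability coverage $400,000 ≥ $350,000 → met
4. staff background re-check 369 days ago vs limit 365 → not met
5. condition 'operates past 7 p.m.' holds; water-quality test 80 days ago vs limit 90 → met
6. state licensing certificate present → met
7. fire-safety inspection 324 days ago vs limit 365 → met
8. staff certified in CPR 6 ≥ 4 → met
9. condition 'transports children' holds; parent notification policy present → met
10. lead-paint assessment 55 days ago vs limit 90 → met
11. condition 'serves infants under 12 months' holds; playground equipment inspection 162 days ago vs limit 180 → met
12. medication administration policy present → met
Not met: 4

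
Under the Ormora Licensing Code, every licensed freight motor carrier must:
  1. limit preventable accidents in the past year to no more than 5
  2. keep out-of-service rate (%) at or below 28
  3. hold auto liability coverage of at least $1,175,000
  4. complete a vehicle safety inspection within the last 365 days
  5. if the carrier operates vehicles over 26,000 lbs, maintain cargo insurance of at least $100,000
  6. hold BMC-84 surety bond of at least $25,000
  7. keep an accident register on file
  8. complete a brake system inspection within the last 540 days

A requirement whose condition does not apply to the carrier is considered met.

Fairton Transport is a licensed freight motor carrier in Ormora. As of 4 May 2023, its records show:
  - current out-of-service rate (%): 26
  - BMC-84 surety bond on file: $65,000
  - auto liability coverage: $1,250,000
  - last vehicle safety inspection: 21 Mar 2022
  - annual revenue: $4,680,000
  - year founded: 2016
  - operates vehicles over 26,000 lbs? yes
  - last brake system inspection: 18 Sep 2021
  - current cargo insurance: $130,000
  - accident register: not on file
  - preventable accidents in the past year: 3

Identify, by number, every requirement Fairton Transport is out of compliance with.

4, 7, 8

1. preventable accidents in the past year 3 ≤ 5 → met
2. out-of-service rate (%) 26 ≤ 28 → met
3. auto liability coverage $1,250,000 ≥ $1,175,000 → met
4. vehicle safety inspection 409 days ago vs limit 365 → not met
5. condition 'operates vehicles over 26,000 lbs' holds; cargo insurance $130,000 ≥ $100,000 → met
6. BMC-84 surety bond $65,000 ≥ $25,000 → met
7. accident register absent → not met
8. brake system inspection 593 days ago vs limit 540 → not met
Not met: 4, 7, 8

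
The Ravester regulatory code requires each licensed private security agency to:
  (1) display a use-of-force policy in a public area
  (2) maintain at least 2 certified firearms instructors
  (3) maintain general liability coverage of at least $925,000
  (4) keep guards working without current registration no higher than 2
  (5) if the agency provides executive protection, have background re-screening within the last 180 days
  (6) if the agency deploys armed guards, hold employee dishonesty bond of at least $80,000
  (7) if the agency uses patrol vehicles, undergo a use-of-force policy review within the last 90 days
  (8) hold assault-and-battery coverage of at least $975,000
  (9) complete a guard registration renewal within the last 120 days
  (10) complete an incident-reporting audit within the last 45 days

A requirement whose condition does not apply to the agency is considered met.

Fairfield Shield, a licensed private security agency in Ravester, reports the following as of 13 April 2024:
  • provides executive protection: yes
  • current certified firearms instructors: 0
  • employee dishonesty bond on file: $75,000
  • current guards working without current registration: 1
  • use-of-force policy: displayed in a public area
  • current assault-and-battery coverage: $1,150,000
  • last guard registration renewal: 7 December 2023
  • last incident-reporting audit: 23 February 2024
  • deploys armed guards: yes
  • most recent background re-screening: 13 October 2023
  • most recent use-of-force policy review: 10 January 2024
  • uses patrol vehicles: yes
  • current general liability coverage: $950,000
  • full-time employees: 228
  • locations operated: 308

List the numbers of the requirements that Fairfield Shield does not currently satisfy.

1. use-of-force policy present → met
2. certified firearms instructors 0 < 2 → not met
3. general liability coverage $950,000 ≥ $925,000 → met
4. guards working without current registration 1 ≤ 2 → met
5. condition 'provides executive protection' holds; background re-screening 183 days ago vs limit 180 → not met
6. condition 'deploys armed guards' holds; employee dishonesty bond $75,000 < $80,000 → not met
7. condition 'uses patrol vehicles' holds; use-of-force policy review 94 days ago vs limit 90 → not met
8. assault-and-battery coverage $1,150,000 ≥ $975,000 → met
9. guard registration renewal 128 days ago vs limit 120 → not met
10. incident-reporting audit 50 days ago vs limit 45 → not met
Not met: 2, 5, 6, 7, 9, 10

2, 5, 6, 7, 9, 10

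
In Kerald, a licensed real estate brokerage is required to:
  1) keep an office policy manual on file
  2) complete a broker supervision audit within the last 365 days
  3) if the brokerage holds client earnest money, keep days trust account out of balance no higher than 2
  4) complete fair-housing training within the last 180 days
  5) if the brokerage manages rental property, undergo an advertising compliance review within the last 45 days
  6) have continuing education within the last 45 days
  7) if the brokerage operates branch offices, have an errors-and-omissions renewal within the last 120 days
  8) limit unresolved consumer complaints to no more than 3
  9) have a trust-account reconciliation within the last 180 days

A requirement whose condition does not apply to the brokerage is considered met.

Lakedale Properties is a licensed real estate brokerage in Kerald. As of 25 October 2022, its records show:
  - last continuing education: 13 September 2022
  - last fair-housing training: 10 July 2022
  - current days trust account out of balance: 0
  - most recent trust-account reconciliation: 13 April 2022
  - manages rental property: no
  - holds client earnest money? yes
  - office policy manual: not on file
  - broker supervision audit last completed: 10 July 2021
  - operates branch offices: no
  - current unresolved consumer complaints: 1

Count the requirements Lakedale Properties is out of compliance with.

3

1. office policy manual absent → not met
2. broker supervision audit 472 days ago vs limit 365 → not met
3. condition 'holds client earnest money' holds; days trust account out of balance 0 ≤ 2 → met
4. fair-housing training 107 days ago vs limit 180 → met
5. condition 'manages rental property' does not hold → requirement n/a → met
6. continuing education 42 days ago vs limit 45 → met
7. condition 'operates branch offices' does not hold → requirement n/a → met
8. unresolved consumer complaints 1 ≤ 3 → met
9. trust-account reconciliation 195 days ago vs limit 180 → not met
Not met: 3 of 9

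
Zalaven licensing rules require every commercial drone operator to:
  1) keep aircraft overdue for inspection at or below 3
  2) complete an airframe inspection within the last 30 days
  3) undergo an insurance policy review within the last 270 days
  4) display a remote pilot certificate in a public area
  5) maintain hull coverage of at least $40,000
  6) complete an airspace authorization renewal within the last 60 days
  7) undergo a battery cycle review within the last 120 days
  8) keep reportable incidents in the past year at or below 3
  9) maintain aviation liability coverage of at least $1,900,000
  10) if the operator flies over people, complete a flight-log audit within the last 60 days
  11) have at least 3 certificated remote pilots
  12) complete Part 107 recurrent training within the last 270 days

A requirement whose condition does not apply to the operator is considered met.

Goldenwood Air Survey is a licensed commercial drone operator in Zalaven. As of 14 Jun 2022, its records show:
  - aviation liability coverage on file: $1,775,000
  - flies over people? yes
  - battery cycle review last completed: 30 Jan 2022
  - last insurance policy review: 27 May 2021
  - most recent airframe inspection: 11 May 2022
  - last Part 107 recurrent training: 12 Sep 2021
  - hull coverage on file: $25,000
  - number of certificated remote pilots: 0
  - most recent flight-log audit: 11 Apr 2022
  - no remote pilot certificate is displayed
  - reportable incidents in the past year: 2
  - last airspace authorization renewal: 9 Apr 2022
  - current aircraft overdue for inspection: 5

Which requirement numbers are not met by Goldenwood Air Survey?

1, 2, 3, 4, 5, 6, 7, 9, 10, 11, 12

1. aircraft overdue for inspection 5 > 3 → not met
2. airframe inspection 34 days ago vs limit 30 → not met
3. insurance policy review 383 days ago vs limit 270 → not met
4. remote pilot certificate absent → not met
5. hull coverage $25,000 < $40,000 → not met
6. airspace authorization renewal 66 days ago vs limit 60 → not met
7. battery cycle review 135 days ago vs limit 120 → not met
8. reportable incidents in the past year 2 ≤ 3 → met
9. aviation liability coverage $1,775,000 < $1,900,000 → not met
10. condition 'flies over people' holds; flight-log audit 64 days ago vs limit 60 → not met
11. certificated remote pilots 0 < 3 → not met
12. Part 107 recurrent training 275 days ago vs limit 270 → not met
Not met: 1, 2, 3, 4, 5, 6, 7, 9, 10, 11, 12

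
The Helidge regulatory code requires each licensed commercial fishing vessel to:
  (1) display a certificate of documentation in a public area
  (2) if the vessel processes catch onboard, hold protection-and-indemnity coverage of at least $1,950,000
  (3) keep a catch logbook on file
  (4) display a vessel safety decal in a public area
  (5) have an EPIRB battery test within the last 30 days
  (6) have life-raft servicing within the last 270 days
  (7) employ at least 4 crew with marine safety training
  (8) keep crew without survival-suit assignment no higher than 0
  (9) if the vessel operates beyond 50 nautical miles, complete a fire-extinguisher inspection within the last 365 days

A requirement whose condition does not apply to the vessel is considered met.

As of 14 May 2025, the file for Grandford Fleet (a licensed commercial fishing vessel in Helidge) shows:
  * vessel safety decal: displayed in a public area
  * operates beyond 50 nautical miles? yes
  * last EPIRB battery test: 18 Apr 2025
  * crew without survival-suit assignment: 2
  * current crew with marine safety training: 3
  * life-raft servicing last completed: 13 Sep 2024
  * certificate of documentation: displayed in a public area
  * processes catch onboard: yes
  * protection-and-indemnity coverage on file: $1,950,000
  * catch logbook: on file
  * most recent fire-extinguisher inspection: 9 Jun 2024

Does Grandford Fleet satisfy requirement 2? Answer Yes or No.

2. condition 'processes catch onboard' holds; protection-and-indemnity coverage $1,950,000 ≥ $1,950,000 → met

Yes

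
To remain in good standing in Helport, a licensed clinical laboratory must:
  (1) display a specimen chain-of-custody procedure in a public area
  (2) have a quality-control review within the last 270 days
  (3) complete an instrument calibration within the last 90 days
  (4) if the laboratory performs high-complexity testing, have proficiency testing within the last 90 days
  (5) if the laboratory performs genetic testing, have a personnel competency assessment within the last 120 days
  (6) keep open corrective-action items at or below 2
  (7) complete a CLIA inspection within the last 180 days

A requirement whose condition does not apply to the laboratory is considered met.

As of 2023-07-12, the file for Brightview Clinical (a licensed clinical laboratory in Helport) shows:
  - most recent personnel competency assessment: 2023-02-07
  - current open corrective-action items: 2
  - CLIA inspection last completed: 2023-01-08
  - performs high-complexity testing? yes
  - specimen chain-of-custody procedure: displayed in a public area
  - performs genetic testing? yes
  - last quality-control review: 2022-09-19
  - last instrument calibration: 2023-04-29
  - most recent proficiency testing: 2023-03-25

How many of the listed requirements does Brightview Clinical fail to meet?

1. specimen chain-of-custody procedure present → met
2. quality-control review 296 days ago vs limit 270 → not met
3. instrument calibration 74 days ago vs limit 90 → met
4. condition 'performs high-complexity testing' holds; proficiency testing 109 days ago vs limit 90 → not met
5. condition 'performs genetic testing' holds; personnel competency assessment 155 days ago vs limit 120 → not met
6. open corrective-action items 2 ≤ 2 → met
7. CLIA inspection 185 days ago vs limit 180 → not met
Not met: 4 of 7

4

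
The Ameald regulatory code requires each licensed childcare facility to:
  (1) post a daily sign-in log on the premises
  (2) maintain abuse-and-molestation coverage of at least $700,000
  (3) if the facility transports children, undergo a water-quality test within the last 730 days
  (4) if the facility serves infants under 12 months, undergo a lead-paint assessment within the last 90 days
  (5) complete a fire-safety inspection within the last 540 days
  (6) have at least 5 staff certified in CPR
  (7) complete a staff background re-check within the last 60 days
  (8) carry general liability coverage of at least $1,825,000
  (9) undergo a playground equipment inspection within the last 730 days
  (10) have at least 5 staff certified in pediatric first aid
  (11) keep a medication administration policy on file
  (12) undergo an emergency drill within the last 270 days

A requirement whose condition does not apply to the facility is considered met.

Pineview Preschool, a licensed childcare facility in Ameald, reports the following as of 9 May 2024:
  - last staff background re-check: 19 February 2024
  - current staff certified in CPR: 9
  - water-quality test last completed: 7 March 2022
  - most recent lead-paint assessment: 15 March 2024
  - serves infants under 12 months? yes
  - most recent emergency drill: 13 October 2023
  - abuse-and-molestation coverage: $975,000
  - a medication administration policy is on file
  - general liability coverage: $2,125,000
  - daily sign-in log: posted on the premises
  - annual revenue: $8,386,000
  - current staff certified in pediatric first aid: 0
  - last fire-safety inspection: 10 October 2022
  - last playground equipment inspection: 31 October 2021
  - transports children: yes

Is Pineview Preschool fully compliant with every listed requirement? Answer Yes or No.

1. daily sign-in log present → met
2. abuse-and-molestation coverage $975,000 ≥ $700,000 → met
3. condition 'transports children' holds; water-quality test 794 days ago vs limit 730 → not met
4. condition 'serves infants under 12 months' holds; lead-paint assessment 55 days ago vs limit 90 → met
5. fire-safety inspection 577 days ago vs limit 540 → not met
6. staff certified in CPR 9 ≥ 5 → met
7. staff background re-check 80 days ago vs limit 60 → not met
8. general liability coverage $2,125,000 ≥ $1,825,000 → met
9. playground equipment inspection 921 days ago vs limit 730 → not met
10. staff certified in pediatric first aid 0 < 5 → not met
11. medication administration policy present → met
12. emergency drill 209 days ago vs limit 270 → met
Not met: 3, 5, 7, 9, 10

No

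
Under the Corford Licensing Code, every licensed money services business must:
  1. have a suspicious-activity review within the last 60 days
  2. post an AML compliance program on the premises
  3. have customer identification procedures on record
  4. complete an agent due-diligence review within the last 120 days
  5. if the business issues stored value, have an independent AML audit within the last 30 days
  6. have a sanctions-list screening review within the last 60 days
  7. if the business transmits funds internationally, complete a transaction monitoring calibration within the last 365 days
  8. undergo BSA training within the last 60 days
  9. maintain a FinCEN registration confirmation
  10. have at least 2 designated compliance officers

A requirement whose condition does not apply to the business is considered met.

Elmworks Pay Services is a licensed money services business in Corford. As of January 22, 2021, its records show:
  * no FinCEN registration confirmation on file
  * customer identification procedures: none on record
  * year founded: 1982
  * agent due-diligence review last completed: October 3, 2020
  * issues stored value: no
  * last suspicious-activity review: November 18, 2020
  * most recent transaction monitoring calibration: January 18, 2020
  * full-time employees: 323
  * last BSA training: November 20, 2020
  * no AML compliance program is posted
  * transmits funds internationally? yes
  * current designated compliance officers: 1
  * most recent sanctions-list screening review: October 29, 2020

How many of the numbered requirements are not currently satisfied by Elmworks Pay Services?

1. suspicious-activity review 65 days ago vs limit 60 → not met
2. AML compliance program absent → not met
3. customer identification procedures absent → not met
4. agent due-diligence review 111 days ago vs limit 120 → met
5. condition 'issues stored value' does not hold → requirement n/a → met
6. sanctions-list screening review 85 days ago vs limit 60 → not met
7. condition 'transmits funds internationally' holds; transaction monitoring calibration 370 days ago vs limit 365 → not met
8. BSA training 63 days ago vs limit 60 → not met
9. FinCEN registration confirmation absent → not met
10. designated compliance officers 1 < 2 → not met
Not met: 8 of 10

8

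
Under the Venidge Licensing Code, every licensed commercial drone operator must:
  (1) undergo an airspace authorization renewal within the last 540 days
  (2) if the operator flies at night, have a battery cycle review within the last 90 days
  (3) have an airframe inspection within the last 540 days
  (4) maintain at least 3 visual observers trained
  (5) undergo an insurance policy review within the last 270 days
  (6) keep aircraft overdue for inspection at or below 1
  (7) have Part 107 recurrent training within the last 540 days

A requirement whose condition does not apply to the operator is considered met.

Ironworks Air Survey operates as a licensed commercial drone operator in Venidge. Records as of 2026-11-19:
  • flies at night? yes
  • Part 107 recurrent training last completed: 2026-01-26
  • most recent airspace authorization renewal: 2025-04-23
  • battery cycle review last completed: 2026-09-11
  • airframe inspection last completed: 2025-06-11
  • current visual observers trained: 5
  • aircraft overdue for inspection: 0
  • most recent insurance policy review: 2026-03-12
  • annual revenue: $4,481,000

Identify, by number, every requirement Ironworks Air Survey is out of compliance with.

1

1. airspace authorization renewal 575 days ago vs limit 540 → not met
2. condition 'flies at night' holds; battery cycle review 69 days ago vs limit 90 → met
3. airframe inspection 526 days ago vs limit 540 → met
4. visual observers trained 5 ≥ 3 → met
5. insurance policy review 252 days ago vs limit 270 → met
6. aircraft overdue for inspection 0 ≤ 1 → met
7. Part 107 recurrent training 297 days ago vs limit 540 → met
Not met: 1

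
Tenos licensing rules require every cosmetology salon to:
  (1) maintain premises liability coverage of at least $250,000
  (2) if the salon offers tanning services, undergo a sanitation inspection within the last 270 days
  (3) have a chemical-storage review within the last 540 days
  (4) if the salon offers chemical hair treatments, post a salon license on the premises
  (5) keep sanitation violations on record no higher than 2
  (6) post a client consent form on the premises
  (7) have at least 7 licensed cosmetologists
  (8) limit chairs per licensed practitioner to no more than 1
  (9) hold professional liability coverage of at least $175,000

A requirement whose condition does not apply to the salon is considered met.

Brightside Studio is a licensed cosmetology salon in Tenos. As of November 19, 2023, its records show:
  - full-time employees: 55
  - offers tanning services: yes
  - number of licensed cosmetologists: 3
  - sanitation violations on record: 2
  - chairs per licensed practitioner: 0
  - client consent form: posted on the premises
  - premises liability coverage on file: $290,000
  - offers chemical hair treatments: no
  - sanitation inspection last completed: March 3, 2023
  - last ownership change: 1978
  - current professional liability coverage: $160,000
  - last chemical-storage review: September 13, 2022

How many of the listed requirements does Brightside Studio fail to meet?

1. premises liability coverage $290,000 ≥ $250,000 → met
2. condition 'offers tanning services' holds; sanitation inspection 261 days ago vs limit 270 → met
3. chemical-storage review 432 days ago vs limit 540 → met
4. condition 'offers chemical hair treatments' does not hold → requirement n/a → met
5. sanitation violations on record 2 ≤ 2 → met
6. client consent form present → met
7. licensed cosmetologists 3 < 7 → not met
8. chairs per licensed practitioner 0 ≤ 1 → met
9. professional liability coverage $160,000 < $175,000 → not met
Not met: 2 of 9

2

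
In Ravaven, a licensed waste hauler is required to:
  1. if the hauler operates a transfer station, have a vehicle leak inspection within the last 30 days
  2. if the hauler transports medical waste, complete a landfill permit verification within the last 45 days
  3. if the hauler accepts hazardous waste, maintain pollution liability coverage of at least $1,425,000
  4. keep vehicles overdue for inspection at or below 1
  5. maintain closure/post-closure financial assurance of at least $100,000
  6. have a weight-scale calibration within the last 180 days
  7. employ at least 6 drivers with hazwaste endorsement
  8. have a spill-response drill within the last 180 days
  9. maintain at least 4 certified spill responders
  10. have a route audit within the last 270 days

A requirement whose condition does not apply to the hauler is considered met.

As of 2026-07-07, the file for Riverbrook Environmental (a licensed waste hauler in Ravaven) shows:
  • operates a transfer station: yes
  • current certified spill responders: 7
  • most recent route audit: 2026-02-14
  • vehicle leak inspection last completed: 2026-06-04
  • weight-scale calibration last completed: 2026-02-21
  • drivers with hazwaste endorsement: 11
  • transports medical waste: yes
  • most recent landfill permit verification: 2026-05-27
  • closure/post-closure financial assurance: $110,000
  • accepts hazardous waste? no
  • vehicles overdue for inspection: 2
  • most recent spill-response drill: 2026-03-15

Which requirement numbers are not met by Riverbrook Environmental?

1. condition 'operates a transfer station' holds; vehicle leak inspection 33 days ago vs limit 30 → not met
2. condition 'transports medical waste' holds; landfill permit verification 41 days ago vs limit 45 → met
3. condition 'accepts hazardous waste' does not hold → requirement n/a → met
4. vehicles overdue for inspection 2 > 1 → not met
5. closure/post-closure financial assurance $110,000 ≥ $100,000 → met
6. weight-scale calibration 136 days ago vs limit 180 → met
7. drivers with hazwaste endorsement 11 ≥ 6 → met
8. spill-response drill 114 days ago vs limit 180 → met
9. certified spill responders 7 ≥ 4 → met
10. route audit 143 days ago vs limit 270 → met
Not met: 1, 4

1, 4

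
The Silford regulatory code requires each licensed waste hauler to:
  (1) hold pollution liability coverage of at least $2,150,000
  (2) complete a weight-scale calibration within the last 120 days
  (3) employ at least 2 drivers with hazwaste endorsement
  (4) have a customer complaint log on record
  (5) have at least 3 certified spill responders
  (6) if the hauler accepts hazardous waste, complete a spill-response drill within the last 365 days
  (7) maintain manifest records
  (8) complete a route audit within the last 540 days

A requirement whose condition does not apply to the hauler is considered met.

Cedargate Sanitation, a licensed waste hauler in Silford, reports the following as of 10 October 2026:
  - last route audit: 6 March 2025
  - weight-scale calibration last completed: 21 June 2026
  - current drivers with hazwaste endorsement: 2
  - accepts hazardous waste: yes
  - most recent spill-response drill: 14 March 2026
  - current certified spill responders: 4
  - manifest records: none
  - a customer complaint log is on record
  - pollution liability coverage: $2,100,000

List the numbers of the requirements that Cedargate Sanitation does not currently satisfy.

1, 7, 8

1. pollution liability coverage $2,100,000 < $2,150,000 → not met
2. weight-scale calibration 111 days ago vs limit 120 → met
3. drivers with hazwaste endorsement 2 ≥ 2 → met
4. customer complaint log present → met
5. certified spill responders 4 ≥ 3 → met
6. condition 'accepts hazardous waste' holds; spill-response drill 210 days ago vs limit 365 → met
7. manifest records absent → not met
8. route audit 583 days ago vs limit 540 → not met
Not met: 1, 7, 8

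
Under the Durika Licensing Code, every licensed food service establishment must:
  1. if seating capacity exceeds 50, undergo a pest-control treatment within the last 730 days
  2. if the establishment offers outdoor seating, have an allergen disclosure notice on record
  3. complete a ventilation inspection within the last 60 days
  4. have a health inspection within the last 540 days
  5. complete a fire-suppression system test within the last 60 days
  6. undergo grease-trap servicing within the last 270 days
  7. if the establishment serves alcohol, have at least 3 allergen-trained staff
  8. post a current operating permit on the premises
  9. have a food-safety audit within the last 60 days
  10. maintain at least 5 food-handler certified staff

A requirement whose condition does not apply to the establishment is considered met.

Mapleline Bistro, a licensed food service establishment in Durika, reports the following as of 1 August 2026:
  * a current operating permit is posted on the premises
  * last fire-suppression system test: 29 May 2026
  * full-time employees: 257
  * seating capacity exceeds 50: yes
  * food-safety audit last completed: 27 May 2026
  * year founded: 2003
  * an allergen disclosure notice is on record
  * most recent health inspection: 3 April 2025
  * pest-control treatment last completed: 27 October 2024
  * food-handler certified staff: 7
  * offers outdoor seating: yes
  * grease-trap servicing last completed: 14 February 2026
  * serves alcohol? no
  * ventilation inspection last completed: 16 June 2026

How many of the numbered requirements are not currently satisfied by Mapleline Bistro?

2

1. condition 'seating capacity exceeds 50' holds; pest-control treatment 643 days ago vs limit 730 → met
2. condition 'offers outdoor seating' holds; allergen disclosure notice present → met
3. ventilation inspection 46 days ago vs limit 60 → met
4. health inspection 485 days ago vs limit 540 → met
5. fire-suppression system test 64 days ago vs limit 60 → not met
6. grease-trap servicing 168 days ago vs limit 270 → met
7. condition 'serves alcohol' does not hold → requirement n/a → met
8. current operating permit present → met
9. food-safety audit 66 days ago vs limit 60 → not met
10. food-handler certified staff 7 ≥ 5 → met
Not met: 2 of 10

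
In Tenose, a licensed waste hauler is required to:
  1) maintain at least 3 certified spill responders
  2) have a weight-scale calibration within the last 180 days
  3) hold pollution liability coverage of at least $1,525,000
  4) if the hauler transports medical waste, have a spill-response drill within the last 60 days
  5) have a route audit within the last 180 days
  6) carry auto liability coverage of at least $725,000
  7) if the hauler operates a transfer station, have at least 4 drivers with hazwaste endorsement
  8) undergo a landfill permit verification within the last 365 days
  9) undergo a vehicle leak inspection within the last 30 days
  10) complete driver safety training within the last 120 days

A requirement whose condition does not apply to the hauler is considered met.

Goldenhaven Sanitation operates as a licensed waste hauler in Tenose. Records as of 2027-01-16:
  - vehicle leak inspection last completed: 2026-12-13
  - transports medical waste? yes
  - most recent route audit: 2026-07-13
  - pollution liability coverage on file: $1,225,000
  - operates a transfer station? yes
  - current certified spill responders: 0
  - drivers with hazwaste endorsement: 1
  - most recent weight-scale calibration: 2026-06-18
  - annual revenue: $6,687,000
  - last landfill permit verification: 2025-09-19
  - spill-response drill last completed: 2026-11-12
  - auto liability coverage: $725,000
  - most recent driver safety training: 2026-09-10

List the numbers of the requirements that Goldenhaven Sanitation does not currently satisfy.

1. certified spill responders 0 < 3 → not met
2. weight-scale calibration 212 days ago vs limit 180 → not met
3. pollution liability coverage $1,225,000 < $1,525,000 → not met
4. condition 'transports medical waste' holds; spill-response drill 65 days ago vs limit 60 → not met
5. route audit 187 days ago vs limit 180 → not met
6. auto liability coverage $725,000 ≥ $725,000 → met
7. condition 'operates a transfer station' holds; drivers with hazwaste endorsement 1 < 4 → not met
8. landfill permit verification 484 days ago vs limit 365 → not met
9. vehicle leak inspection 34 days ago vs limit 30 → not met
10. driver safety training 128 days ago vs limit 120 → not met
Not met: 1, 2, 3, 4, 5, 7, 8, 9, 10

1, 2, 3, 4, 5, 7, 8, 9, 10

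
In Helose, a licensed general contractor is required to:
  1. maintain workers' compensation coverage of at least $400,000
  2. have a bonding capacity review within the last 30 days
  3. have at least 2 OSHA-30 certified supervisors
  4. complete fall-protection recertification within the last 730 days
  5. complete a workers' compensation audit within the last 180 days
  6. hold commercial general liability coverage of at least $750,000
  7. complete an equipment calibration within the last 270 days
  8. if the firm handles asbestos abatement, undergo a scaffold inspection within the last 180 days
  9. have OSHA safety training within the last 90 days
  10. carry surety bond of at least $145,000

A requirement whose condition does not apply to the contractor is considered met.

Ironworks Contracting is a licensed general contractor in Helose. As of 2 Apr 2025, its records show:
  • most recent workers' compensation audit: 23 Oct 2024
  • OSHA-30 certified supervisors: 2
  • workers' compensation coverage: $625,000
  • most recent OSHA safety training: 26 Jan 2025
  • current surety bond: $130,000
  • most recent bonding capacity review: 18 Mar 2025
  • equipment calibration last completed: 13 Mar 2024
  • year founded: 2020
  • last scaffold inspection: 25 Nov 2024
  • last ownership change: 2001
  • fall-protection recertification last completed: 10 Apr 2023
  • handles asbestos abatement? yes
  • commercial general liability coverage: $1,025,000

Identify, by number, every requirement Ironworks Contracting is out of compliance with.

7, 10

1. workers' compensation coverage $625,000 ≥ $400,000 → met
2. bonding capacity review 15 days ago vs limit 30 → met
3. OSHA-30 certified supervisors 2 ≥ 2 → met
4. fall-protection recertification 723 days ago vs limit 730 → met
5. workers' compensation audit 161 days ago vs limit 180 → met
6. commercial general liability coverage $1,025,000 ≥ $750,000 → met
7. equipment calibration 385 days ago vs limit 270 → not met
8. condition 'handles asbestos abatement' holds; scaffold inspection 128 days ago vs limit 180 → met
9. OSHA safety training 66 days ago vs limit 90 → met
10. surety bond $130,000 < $145,000 → not met
Not met: 7, 10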